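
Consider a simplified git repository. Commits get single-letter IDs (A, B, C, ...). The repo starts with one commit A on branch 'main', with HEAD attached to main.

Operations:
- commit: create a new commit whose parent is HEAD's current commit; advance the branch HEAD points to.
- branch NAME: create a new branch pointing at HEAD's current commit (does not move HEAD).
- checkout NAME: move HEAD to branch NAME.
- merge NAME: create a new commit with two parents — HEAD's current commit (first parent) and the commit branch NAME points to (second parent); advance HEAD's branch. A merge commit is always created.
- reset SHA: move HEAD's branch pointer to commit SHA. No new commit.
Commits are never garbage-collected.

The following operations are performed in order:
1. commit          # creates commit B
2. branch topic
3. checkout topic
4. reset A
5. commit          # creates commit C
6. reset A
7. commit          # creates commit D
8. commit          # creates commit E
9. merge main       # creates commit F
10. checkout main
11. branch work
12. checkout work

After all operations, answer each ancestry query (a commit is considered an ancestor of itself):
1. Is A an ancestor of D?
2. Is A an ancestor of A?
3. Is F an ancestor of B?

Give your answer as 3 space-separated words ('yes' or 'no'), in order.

Answer: yes yes no

Derivation:
After op 1 (commit): HEAD=main@B [main=B]
After op 2 (branch): HEAD=main@B [main=B topic=B]
After op 3 (checkout): HEAD=topic@B [main=B topic=B]
After op 4 (reset): HEAD=topic@A [main=B topic=A]
After op 5 (commit): HEAD=topic@C [main=B topic=C]
After op 6 (reset): HEAD=topic@A [main=B topic=A]
After op 7 (commit): HEAD=topic@D [main=B topic=D]
After op 8 (commit): HEAD=topic@E [main=B topic=E]
After op 9 (merge): HEAD=topic@F [main=B topic=F]
After op 10 (checkout): HEAD=main@B [main=B topic=F]
After op 11 (branch): HEAD=main@B [main=B topic=F work=B]
After op 12 (checkout): HEAD=work@B [main=B topic=F work=B]
ancestors(D) = {A,D}; A in? yes
ancestors(A) = {A}; A in? yes
ancestors(B) = {A,B}; F in? no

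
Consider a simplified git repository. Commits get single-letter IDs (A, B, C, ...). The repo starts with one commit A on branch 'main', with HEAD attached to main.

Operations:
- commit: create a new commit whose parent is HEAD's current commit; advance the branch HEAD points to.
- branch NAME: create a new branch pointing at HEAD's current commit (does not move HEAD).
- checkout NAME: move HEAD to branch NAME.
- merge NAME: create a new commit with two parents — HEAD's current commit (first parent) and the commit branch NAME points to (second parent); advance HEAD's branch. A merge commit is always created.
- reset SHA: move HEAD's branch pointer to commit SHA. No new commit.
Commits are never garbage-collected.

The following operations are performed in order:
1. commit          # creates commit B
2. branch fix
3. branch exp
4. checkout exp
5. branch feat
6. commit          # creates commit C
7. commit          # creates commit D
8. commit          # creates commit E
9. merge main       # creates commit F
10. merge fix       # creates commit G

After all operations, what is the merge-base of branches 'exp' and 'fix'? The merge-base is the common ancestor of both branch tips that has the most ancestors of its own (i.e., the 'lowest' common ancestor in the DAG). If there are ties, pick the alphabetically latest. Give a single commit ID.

Answer: B

Derivation:
After op 1 (commit): HEAD=main@B [main=B]
After op 2 (branch): HEAD=main@B [fix=B main=B]
After op 3 (branch): HEAD=main@B [exp=B fix=B main=B]
After op 4 (checkout): HEAD=exp@B [exp=B fix=B main=B]
After op 5 (branch): HEAD=exp@B [exp=B feat=B fix=B main=B]
After op 6 (commit): HEAD=exp@C [exp=C feat=B fix=B main=B]
After op 7 (commit): HEAD=exp@D [exp=D feat=B fix=B main=B]
After op 8 (commit): HEAD=exp@E [exp=E feat=B fix=B main=B]
After op 9 (merge): HEAD=exp@F [exp=F feat=B fix=B main=B]
After op 10 (merge): HEAD=exp@G [exp=G feat=B fix=B main=B]
ancestors(exp=G): ['A', 'B', 'C', 'D', 'E', 'F', 'G']
ancestors(fix=B): ['A', 'B']
common: ['A', 'B']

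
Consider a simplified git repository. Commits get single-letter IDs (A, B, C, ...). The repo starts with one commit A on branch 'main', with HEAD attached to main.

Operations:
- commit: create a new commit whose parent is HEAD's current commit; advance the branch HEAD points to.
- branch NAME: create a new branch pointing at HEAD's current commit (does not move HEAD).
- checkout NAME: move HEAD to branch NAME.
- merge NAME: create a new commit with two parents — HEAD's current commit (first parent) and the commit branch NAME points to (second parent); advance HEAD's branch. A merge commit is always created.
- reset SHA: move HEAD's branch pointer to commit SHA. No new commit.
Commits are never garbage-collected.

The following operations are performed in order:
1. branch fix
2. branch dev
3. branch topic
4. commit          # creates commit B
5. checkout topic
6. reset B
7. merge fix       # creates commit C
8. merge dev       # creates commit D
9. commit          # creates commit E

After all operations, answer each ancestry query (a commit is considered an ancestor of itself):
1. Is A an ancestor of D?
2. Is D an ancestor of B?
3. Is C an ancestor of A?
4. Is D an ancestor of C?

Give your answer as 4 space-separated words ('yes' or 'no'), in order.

Answer: yes no no no

Derivation:
After op 1 (branch): HEAD=main@A [fix=A main=A]
After op 2 (branch): HEAD=main@A [dev=A fix=A main=A]
After op 3 (branch): HEAD=main@A [dev=A fix=A main=A topic=A]
After op 4 (commit): HEAD=main@B [dev=A fix=A main=B topic=A]
After op 5 (checkout): HEAD=topic@A [dev=A fix=A main=B topic=A]
After op 6 (reset): HEAD=topic@B [dev=A fix=A main=B topic=B]
After op 7 (merge): HEAD=topic@C [dev=A fix=A main=B topic=C]
After op 8 (merge): HEAD=topic@D [dev=A fix=A main=B topic=D]
After op 9 (commit): HEAD=topic@E [dev=A fix=A main=B topic=E]
ancestors(D) = {A,B,C,D}; A in? yes
ancestors(B) = {A,B}; D in? no
ancestors(A) = {A}; C in? no
ancestors(C) = {A,B,C}; D in? no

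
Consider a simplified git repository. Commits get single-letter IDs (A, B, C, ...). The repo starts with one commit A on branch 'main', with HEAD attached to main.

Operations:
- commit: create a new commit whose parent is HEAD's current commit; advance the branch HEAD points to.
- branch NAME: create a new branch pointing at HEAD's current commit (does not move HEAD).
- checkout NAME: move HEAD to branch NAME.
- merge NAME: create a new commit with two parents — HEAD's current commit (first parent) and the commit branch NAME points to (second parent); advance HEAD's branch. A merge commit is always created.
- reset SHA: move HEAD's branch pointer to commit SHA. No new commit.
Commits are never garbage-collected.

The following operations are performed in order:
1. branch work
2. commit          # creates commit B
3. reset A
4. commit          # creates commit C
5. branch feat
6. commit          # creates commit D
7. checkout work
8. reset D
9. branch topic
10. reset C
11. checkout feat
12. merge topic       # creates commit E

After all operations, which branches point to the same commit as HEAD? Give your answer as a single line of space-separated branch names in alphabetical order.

Answer: feat

Derivation:
After op 1 (branch): HEAD=main@A [main=A work=A]
After op 2 (commit): HEAD=main@B [main=B work=A]
After op 3 (reset): HEAD=main@A [main=A work=A]
After op 4 (commit): HEAD=main@C [main=C work=A]
After op 5 (branch): HEAD=main@C [feat=C main=C work=A]
After op 6 (commit): HEAD=main@D [feat=C main=D work=A]
After op 7 (checkout): HEAD=work@A [feat=C main=D work=A]
After op 8 (reset): HEAD=work@D [feat=C main=D work=D]
After op 9 (branch): HEAD=work@D [feat=C main=D topic=D work=D]
After op 10 (reset): HEAD=work@C [feat=C main=D topic=D work=C]
After op 11 (checkout): HEAD=feat@C [feat=C main=D topic=D work=C]
After op 12 (merge): HEAD=feat@E [feat=E main=D topic=D work=C]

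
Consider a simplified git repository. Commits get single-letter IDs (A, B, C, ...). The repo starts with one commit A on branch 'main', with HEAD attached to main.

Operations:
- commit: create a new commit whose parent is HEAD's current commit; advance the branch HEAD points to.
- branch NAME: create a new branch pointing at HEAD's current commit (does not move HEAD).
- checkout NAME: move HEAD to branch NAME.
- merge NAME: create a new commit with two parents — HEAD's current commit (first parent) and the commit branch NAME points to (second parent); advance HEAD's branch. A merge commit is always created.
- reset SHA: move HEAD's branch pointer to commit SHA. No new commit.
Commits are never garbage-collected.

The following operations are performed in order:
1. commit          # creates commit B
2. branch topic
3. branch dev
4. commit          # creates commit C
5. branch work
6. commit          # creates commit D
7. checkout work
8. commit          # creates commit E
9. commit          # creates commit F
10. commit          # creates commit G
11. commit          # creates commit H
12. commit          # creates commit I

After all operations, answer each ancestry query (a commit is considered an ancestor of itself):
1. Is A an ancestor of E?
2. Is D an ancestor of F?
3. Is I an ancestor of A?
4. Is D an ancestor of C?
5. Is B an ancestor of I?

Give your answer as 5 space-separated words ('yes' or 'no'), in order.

Answer: yes no no no yes

Derivation:
After op 1 (commit): HEAD=main@B [main=B]
After op 2 (branch): HEAD=main@B [main=B topic=B]
After op 3 (branch): HEAD=main@B [dev=B main=B topic=B]
After op 4 (commit): HEAD=main@C [dev=B main=C topic=B]
After op 5 (branch): HEAD=main@C [dev=B main=C topic=B work=C]
After op 6 (commit): HEAD=main@D [dev=B main=D topic=B work=C]
After op 7 (checkout): HEAD=work@C [dev=B main=D topic=B work=C]
After op 8 (commit): HEAD=work@E [dev=B main=D topic=B work=E]
After op 9 (commit): HEAD=work@F [dev=B main=D topic=B work=F]
After op 10 (commit): HEAD=work@G [dev=B main=D topic=B work=G]
After op 11 (commit): HEAD=work@H [dev=B main=D topic=B work=H]
After op 12 (commit): HEAD=work@I [dev=B main=D topic=B work=I]
ancestors(E) = {A,B,C,E}; A in? yes
ancestors(F) = {A,B,C,E,F}; D in? no
ancestors(A) = {A}; I in? no
ancestors(C) = {A,B,C}; D in? no
ancestors(I) = {A,B,C,E,F,G,H,I}; B in? yes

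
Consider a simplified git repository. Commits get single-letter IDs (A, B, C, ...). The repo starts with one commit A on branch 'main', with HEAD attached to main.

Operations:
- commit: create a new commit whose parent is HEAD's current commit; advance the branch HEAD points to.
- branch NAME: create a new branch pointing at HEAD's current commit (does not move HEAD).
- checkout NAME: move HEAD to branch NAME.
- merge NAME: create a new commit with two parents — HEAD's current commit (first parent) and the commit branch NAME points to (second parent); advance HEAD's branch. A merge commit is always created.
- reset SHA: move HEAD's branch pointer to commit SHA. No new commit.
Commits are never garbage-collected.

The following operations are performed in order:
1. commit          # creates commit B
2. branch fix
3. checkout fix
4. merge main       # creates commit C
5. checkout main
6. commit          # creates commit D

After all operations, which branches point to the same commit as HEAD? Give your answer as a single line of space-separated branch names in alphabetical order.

Answer: main

Derivation:
After op 1 (commit): HEAD=main@B [main=B]
After op 2 (branch): HEAD=main@B [fix=B main=B]
After op 3 (checkout): HEAD=fix@B [fix=B main=B]
After op 4 (merge): HEAD=fix@C [fix=C main=B]
After op 5 (checkout): HEAD=main@B [fix=C main=B]
After op 6 (commit): HEAD=main@D [fix=C main=D]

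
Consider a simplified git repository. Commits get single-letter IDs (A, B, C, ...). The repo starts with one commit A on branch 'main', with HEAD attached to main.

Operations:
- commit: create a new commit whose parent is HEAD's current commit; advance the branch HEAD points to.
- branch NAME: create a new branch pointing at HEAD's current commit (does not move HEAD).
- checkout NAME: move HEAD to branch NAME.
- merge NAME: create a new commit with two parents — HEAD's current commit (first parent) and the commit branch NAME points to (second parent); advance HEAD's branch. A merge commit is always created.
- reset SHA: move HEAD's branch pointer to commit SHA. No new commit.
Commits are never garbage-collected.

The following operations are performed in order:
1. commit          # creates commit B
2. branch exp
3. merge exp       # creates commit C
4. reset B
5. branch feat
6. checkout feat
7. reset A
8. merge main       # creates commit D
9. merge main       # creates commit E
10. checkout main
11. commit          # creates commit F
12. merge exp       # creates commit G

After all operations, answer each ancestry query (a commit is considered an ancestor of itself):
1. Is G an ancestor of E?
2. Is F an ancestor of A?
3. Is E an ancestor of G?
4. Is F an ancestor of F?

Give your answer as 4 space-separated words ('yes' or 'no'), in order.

Answer: no no no yes

Derivation:
After op 1 (commit): HEAD=main@B [main=B]
After op 2 (branch): HEAD=main@B [exp=B main=B]
After op 3 (merge): HEAD=main@C [exp=B main=C]
After op 4 (reset): HEAD=main@B [exp=B main=B]
After op 5 (branch): HEAD=main@B [exp=B feat=B main=B]
After op 6 (checkout): HEAD=feat@B [exp=B feat=B main=B]
After op 7 (reset): HEAD=feat@A [exp=B feat=A main=B]
After op 8 (merge): HEAD=feat@D [exp=B feat=D main=B]
After op 9 (merge): HEAD=feat@E [exp=B feat=E main=B]
After op 10 (checkout): HEAD=main@B [exp=B feat=E main=B]
After op 11 (commit): HEAD=main@F [exp=B feat=E main=F]
After op 12 (merge): HEAD=main@G [exp=B feat=E main=G]
ancestors(E) = {A,B,D,E}; G in? no
ancestors(A) = {A}; F in? no
ancestors(G) = {A,B,F,G}; E in? no
ancestors(F) = {A,B,F}; F in? yes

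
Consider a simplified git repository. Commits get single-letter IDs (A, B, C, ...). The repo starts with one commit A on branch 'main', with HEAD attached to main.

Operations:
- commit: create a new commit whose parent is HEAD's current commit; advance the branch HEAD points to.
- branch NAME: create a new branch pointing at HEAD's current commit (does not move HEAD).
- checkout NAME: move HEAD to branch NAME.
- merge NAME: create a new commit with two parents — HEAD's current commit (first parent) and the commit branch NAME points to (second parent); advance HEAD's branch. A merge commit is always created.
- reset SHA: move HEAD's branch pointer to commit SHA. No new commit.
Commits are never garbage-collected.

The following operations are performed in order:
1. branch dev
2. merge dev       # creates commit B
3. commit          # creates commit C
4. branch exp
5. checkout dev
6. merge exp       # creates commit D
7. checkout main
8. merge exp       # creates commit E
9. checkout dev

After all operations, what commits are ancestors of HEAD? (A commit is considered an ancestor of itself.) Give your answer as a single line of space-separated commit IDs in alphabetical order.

Answer: A B C D

Derivation:
After op 1 (branch): HEAD=main@A [dev=A main=A]
After op 2 (merge): HEAD=main@B [dev=A main=B]
After op 3 (commit): HEAD=main@C [dev=A main=C]
After op 4 (branch): HEAD=main@C [dev=A exp=C main=C]
After op 5 (checkout): HEAD=dev@A [dev=A exp=C main=C]
After op 6 (merge): HEAD=dev@D [dev=D exp=C main=C]
After op 7 (checkout): HEAD=main@C [dev=D exp=C main=C]
After op 8 (merge): HEAD=main@E [dev=D exp=C main=E]
After op 9 (checkout): HEAD=dev@D [dev=D exp=C main=E]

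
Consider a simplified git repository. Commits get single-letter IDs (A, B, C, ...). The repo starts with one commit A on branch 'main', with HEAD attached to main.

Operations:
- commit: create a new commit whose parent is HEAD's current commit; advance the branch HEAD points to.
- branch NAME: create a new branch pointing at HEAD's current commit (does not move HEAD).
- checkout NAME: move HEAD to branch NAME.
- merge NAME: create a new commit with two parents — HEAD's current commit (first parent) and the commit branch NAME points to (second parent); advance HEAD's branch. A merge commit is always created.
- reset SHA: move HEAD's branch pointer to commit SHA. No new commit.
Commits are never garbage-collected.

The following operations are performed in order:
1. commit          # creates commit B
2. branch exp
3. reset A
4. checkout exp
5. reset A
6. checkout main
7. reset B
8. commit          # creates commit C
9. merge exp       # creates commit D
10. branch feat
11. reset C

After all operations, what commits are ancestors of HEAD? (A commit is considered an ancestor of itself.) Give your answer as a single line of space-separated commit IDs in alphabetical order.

After op 1 (commit): HEAD=main@B [main=B]
After op 2 (branch): HEAD=main@B [exp=B main=B]
After op 3 (reset): HEAD=main@A [exp=B main=A]
After op 4 (checkout): HEAD=exp@B [exp=B main=A]
After op 5 (reset): HEAD=exp@A [exp=A main=A]
After op 6 (checkout): HEAD=main@A [exp=A main=A]
After op 7 (reset): HEAD=main@B [exp=A main=B]
After op 8 (commit): HEAD=main@C [exp=A main=C]
After op 9 (merge): HEAD=main@D [exp=A main=D]
After op 10 (branch): HEAD=main@D [exp=A feat=D main=D]
After op 11 (reset): HEAD=main@C [exp=A feat=D main=C]

Answer: A B C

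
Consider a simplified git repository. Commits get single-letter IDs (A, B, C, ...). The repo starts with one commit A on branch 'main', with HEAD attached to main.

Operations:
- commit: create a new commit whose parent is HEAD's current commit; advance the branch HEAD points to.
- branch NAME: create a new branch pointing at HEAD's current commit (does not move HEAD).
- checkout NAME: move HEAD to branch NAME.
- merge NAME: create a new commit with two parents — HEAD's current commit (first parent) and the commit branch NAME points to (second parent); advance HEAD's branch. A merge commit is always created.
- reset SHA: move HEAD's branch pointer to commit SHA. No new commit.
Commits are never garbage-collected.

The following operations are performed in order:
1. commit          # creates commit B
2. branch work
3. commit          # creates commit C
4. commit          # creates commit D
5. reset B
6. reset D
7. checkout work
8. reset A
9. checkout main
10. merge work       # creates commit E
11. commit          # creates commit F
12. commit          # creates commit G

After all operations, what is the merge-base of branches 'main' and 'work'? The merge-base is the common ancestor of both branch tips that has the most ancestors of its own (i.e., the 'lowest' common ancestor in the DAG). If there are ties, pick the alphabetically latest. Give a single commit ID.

Answer: A

Derivation:
After op 1 (commit): HEAD=main@B [main=B]
After op 2 (branch): HEAD=main@B [main=B work=B]
After op 3 (commit): HEAD=main@C [main=C work=B]
After op 4 (commit): HEAD=main@D [main=D work=B]
After op 5 (reset): HEAD=main@B [main=B work=B]
After op 6 (reset): HEAD=main@D [main=D work=B]
After op 7 (checkout): HEAD=work@B [main=D work=B]
After op 8 (reset): HEAD=work@A [main=D work=A]
After op 9 (checkout): HEAD=main@D [main=D work=A]
After op 10 (merge): HEAD=main@E [main=E work=A]
After op 11 (commit): HEAD=main@F [main=F work=A]
After op 12 (commit): HEAD=main@G [main=G work=A]
ancestors(main=G): ['A', 'B', 'C', 'D', 'E', 'F', 'G']
ancestors(work=A): ['A']
common: ['A']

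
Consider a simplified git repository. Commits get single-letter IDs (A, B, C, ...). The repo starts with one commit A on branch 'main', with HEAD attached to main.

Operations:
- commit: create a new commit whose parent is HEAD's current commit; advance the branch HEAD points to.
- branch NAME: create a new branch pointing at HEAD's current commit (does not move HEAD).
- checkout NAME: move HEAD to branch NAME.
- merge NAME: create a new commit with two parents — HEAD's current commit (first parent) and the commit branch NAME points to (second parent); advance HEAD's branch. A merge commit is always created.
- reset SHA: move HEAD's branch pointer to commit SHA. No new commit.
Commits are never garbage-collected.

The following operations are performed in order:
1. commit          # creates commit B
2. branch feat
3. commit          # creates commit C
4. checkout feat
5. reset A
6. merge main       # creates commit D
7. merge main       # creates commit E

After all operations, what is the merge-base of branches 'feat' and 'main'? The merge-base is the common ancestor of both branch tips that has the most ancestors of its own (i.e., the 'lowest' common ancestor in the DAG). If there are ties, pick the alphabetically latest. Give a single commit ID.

After op 1 (commit): HEAD=main@B [main=B]
After op 2 (branch): HEAD=main@B [feat=B main=B]
After op 3 (commit): HEAD=main@C [feat=B main=C]
After op 4 (checkout): HEAD=feat@B [feat=B main=C]
After op 5 (reset): HEAD=feat@A [feat=A main=C]
After op 6 (merge): HEAD=feat@D [feat=D main=C]
After op 7 (merge): HEAD=feat@E [feat=E main=C]
ancestors(feat=E): ['A', 'B', 'C', 'D', 'E']
ancestors(main=C): ['A', 'B', 'C']
common: ['A', 'B', 'C']

Answer: C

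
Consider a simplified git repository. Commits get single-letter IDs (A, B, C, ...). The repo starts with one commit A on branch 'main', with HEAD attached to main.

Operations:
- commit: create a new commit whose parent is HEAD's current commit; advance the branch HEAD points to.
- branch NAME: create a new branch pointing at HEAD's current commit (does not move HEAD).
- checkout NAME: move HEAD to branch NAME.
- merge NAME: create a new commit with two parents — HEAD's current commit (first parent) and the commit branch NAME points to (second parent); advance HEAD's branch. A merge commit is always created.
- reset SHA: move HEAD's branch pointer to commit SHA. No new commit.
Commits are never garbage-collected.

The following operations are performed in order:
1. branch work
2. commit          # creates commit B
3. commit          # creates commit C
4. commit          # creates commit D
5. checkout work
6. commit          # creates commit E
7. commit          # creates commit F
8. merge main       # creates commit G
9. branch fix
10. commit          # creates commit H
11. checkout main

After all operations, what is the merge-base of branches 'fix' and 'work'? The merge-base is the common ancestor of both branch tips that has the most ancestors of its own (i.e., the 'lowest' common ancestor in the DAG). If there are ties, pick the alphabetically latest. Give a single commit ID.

Answer: G

Derivation:
After op 1 (branch): HEAD=main@A [main=A work=A]
After op 2 (commit): HEAD=main@B [main=B work=A]
After op 3 (commit): HEAD=main@C [main=C work=A]
After op 4 (commit): HEAD=main@D [main=D work=A]
After op 5 (checkout): HEAD=work@A [main=D work=A]
After op 6 (commit): HEAD=work@E [main=D work=E]
After op 7 (commit): HEAD=work@F [main=D work=F]
After op 8 (merge): HEAD=work@G [main=D work=G]
After op 9 (branch): HEAD=work@G [fix=G main=D work=G]
After op 10 (commit): HEAD=work@H [fix=G main=D work=H]
After op 11 (checkout): HEAD=main@D [fix=G main=D work=H]
ancestors(fix=G): ['A', 'B', 'C', 'D', 'E', 'F', 'G']
ancestors(work=H): ['A', 'B', 'C', 'D', 'E', 'F', 'G', 'H']
common: ['A', 'B', 'C', 'D', 'E', 'F', 'G']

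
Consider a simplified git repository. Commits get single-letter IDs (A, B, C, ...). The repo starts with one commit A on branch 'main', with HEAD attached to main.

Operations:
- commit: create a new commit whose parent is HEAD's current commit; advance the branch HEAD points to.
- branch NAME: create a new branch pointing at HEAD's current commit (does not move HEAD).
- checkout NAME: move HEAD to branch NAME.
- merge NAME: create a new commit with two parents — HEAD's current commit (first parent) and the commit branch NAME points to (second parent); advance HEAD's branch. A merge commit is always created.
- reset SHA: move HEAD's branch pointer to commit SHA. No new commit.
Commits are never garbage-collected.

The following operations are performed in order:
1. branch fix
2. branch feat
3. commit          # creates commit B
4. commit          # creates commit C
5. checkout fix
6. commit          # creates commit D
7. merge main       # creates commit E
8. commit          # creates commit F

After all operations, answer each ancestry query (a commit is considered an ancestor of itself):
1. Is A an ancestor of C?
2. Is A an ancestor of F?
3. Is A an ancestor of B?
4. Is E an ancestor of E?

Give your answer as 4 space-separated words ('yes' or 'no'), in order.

After op 1 (branch): HEAD=main@A [fix=A main=A]
After op 2 (branch): HEAD=main@A [feat=A fix=A main=A]
After op 3 (commit): HEAD=main@B [feat=A fix=A main=B]
After op 4 (commit): HEAD=main@C [feat=A fix=A main=C]
After op 5 (checkout): HEAD=fix@A [feat=A fix=A main=C]
After op 6 (commit): HEAD=fix@D [feat=A fix=D main=C]
After op 7 (merge): HEAD=fix@E [feat=A fix=E main=C]
After op 8 (commit): HEAD=fix@F [feat=A fix=F main=C]
ancestors(C) = {A,B,C}; A in? yes
ancestors(F) = {A,B,C,D,E,F}; A in? yes
ancestors(B) = {A,B}; A in? yes
ancestors(E) = {A,B,C,D,E}; E in? yes

Answer: yes yes yes yes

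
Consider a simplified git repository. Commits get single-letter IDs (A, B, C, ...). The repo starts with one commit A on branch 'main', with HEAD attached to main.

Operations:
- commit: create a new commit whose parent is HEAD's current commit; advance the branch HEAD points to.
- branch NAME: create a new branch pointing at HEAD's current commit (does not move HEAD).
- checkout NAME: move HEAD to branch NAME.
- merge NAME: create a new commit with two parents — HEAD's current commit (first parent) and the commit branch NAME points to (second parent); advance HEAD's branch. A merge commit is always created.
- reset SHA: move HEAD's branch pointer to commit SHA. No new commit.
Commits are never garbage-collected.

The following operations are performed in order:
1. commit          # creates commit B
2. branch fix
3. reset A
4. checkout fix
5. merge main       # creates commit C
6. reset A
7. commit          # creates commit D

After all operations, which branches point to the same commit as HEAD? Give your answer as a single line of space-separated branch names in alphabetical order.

After op 1 (commit): HEAD=main@B [main=B]
After op 2 (branch): HEAD=main@B [fix=B main=B]
After op 3 (reset): HEAD=main@A [fix=B main=A]
After op 4 (checkout): HEAD=fix@B [fix=B main=A]
After op 5 (merge): HEAD=fix@C [fix=C main=A]
After op 6 (reset): HEAD=fix@A [fix=A main=A]
After op 7 (commit): HEAD=fix@D [fix=D main=A]

Answer: fix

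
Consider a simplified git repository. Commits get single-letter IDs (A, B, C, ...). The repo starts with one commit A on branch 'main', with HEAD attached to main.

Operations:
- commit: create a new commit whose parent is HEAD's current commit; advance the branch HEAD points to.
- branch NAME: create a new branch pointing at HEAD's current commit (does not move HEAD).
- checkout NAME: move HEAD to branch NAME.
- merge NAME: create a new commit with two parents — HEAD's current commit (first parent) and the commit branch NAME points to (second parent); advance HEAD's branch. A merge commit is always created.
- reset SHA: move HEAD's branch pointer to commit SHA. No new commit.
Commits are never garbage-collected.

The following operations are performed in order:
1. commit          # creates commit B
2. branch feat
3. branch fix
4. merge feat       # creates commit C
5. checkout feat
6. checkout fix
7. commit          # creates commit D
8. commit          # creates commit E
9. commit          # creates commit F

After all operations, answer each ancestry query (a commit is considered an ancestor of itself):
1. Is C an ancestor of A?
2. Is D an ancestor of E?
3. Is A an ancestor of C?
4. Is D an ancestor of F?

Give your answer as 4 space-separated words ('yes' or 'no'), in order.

After op 1 (commit): HEAD=main@B [main=B]
After op 2 (branch): HEAD=main@B [feat=B main=B]
After op 3 (branch): HEAD=main@B [feat=B fix=B main=B]
After op 4 (merge): HEAD=main@C [feat=B fix=B main=C]
After op 5 (checkout): HEAD=feat@B [feat=B fix=B main=C]
After op 6 (checkout): HEAD=fix@B [feat=B fix=B main=C]
After op 7 (commit): HEAD=fix@D [feat=B fix=D main=C]
After op 8 (commit): HEAD=fix@E [feat=B fix=E main=C]
After op 9 (commit): HEAD=fix@F [feat=B fix=F main=C]
ancestors(A) = {A}; C in? no
ancestors(E) = {A,B,D,E}; D in? yes
ancestors(C) = {A,B,C}; A in? yes
ancestors(F) = {A,B,D,E,F}; D in? yes

Answer: no yes yes yes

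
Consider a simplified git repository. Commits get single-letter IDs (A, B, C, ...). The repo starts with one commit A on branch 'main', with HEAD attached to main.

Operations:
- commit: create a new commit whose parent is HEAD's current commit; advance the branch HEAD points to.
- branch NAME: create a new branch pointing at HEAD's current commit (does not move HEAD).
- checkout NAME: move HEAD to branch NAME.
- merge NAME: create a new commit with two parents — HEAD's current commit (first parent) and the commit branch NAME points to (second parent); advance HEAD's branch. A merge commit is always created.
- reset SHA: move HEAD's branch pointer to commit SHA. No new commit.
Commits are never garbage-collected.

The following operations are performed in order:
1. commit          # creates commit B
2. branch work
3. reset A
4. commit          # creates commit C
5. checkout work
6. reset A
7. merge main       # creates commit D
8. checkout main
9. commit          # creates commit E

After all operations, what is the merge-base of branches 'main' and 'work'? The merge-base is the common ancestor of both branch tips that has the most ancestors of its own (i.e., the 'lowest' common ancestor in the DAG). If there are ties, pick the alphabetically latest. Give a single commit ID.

Answer: C

Derivation:
After op 1 (commit): HEAD=main@B [main=B]
After op 2 (branch): HEAD=main@B [main=B work=B]
After op 3 (reset): HEAD=main@A [main=A work=B]
After op 4 (commit): HEAD=main@C [main=C work=B]
After op 5 (checkout): HEAD=work@B [main=C work=B]
After op 6 (reset): HEAD=work@A [main=C work=A]
After op 7 (merge): HEAD=work@D [main=C work=D]
After op 8 (checkout): HEAD=main@C [main=C work=D]
After op 9 (commit): HEAD=main@E [main=E work=D]
ancestors(main=E): ['A', 'C', 'E']
ancestors(work=D): ['A', 'C', 'D']
common: ['A', 'C']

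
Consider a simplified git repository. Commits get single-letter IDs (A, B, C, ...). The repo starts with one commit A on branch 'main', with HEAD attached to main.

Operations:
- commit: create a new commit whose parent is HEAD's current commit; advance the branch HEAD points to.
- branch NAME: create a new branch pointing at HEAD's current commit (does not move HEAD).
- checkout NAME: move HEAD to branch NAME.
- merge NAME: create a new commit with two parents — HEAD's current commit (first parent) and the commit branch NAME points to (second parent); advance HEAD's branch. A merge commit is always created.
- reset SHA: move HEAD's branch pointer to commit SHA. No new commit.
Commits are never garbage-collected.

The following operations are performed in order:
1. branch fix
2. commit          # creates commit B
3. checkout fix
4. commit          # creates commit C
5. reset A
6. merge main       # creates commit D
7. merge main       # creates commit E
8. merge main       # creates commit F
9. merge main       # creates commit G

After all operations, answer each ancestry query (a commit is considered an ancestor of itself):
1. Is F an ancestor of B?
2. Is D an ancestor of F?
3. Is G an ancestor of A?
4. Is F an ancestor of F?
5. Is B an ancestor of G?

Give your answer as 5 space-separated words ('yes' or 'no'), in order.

After op 1 (branch): HEAD=main@A [fix=A main=A]
After op 2 (commit): HEAD=main@B [fix=A main=B]
After op 3 (checkout): HEAD=fix@A [fix=A main=B]
After op 4 (commit): HEAD=fix@C [fix=C main=B]
After op 5 (reset): HEAD=fix@A [fix=A main=B]
After op 6 (merge): HEAD=fix@D [fix=D main=B]
After op 7 (merge): HEAD=fix@E [fix=E main=B]
After op 8 (merge): HEAD=fix@F [fix=F main=B]
After op 9 (merge): HEAD=fix@G [fix=G main=B]
ancestors(B) = {A,B}; F in? no
ancestors(F) = {A,B,D,E,F}; D in? yes
ancestors(A) = {A}; G in? no
ancestors(F) = {A,B,D,E,F}; F in? yes
ancestors(G) = {A,B,D,E,F,G}; B in? yes

Answer: no yes no yes yes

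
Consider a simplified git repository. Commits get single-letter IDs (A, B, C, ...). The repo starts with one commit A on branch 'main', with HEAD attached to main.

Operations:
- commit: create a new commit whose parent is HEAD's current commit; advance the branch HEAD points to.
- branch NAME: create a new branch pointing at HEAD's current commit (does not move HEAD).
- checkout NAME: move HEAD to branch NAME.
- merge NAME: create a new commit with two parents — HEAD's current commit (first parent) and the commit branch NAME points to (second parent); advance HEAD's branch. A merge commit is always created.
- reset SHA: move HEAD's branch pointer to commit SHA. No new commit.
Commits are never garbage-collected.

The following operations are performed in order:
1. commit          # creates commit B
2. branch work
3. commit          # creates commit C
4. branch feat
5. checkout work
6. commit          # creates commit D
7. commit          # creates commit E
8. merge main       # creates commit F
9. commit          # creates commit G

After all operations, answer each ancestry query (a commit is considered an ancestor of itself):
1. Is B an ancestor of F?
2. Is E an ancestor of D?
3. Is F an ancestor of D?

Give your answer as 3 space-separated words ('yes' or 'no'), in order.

Answer: yes no no

Derivation:
After op 1 (commit): HEAD=main@B [main=B]
After op 2 (branch): HEAD=main@B [main=B work=B]
After op 3 (commit): HEAD=main@C [main=C work=B]
After op 4 (branch): HEAD=main@C [feat=C main=C work=B]
After op 5 (checkout): HEAD=work@B [feat=C main=C work=B]
After op 6 (commit): HEAD=work@D [feat=C main=C work=D]
After op 7 (commit): HEAD=work@E [feat=C main=C work=E]
After op 8 (merge): HEAD=work@F [feat=C main=C work=F]
After op 9 (commit): HEAD=work@G [feat=C main=C work=G]
ancestors(F) = {A,B,C,D,E,F}; B in? yes
ancestors(D) = {A,B,D}; E in? no
ancestors(D) = {A,B,D}; F in? no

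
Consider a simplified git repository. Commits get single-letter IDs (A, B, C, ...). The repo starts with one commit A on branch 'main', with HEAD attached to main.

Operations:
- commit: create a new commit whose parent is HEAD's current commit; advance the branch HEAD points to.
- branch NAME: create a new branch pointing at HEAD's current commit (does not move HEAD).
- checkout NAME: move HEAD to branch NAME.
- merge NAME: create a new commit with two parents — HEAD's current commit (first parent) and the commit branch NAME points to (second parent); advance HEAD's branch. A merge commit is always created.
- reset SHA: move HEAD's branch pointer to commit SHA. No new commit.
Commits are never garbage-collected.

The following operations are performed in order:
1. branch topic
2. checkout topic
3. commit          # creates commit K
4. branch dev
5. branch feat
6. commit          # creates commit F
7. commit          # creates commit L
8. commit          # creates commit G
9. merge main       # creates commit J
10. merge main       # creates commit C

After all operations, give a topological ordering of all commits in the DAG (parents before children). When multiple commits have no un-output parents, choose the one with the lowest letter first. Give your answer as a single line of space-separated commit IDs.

Answer: A K F L G J C

Derivation:
After op 1 (branch): HEAD=main@A [main=A topic=A]
After op 2 (checkout): HEAD=topic@A [main=A topic=A]
After op 3 (commit): HEAD=topic@K [main=A topic=K]
After op 4 (branch): HEAD=topic@K [dev=K main=A topic=K]
After op 5 (branch): HEAD=topic@K [dev=K feat=K main=A topic=K]
After op 6 (commit): HEAD=topic@F [dev=K feat=K main=A topic=F]
After op 7 (commit): HEAD=topic@L [dev=K feat=K main=A topic=L]
After op 8 (commit): HEAD=topic@G [dev=K feat=K main=A topic=G]
After op 9 (merge): HEAD=topic@J [dev=K feat=K main=A topic=J]
After op 10 (merge): HEAD=topic@C [dev=K feat=K main=A topic=C]
commit A: parents=[]
commit C: parents=['J', 'A']
commit F: parents=['K']
commit G: parents=['L']
commit J: parents=['G', 'A']
commit K: parents=['A']
commit L: parents=['F']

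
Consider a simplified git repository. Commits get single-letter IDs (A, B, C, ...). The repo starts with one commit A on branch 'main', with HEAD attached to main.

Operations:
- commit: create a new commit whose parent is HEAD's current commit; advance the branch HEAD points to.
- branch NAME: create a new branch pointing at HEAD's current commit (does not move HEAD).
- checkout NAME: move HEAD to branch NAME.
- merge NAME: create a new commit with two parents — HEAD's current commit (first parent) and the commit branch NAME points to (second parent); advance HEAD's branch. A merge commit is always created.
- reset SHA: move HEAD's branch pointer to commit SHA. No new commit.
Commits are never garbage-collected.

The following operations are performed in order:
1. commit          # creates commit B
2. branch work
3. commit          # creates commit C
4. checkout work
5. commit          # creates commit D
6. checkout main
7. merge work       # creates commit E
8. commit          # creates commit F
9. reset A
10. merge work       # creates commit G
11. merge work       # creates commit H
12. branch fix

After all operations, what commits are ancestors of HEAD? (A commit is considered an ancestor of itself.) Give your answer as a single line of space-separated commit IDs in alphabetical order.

After op 1 (commit): HEAD=main@B [main=B]
After op 2 (branch): HEAD=main@B [main=B work=B]
After op 3 (commit): HEAD=main@C [main=C work=B]
After op 4 (checkout): HEAD=work@B [main=C work=B]
After op 5 (commit): HEAD=work@D [main=C work=D]
After op 6 (checkout): HEAD=main@C [main=C work=D]
After op 7 (merge): HEAD=main@E [main=E work=D]
After op 8 (commit): HEAD=main@F [main=F work=D]
After op 9 (reset): HEAD=main@A [main=A work=D]
After op 10 (merge): HEAD=main@G [main=G work=D]
After op 11 (merge): HEAD=main@H [main=H work=D]
After op 12 (branch): HEAD=main@H [fix=H main=H work=D]

Answer: A B D G H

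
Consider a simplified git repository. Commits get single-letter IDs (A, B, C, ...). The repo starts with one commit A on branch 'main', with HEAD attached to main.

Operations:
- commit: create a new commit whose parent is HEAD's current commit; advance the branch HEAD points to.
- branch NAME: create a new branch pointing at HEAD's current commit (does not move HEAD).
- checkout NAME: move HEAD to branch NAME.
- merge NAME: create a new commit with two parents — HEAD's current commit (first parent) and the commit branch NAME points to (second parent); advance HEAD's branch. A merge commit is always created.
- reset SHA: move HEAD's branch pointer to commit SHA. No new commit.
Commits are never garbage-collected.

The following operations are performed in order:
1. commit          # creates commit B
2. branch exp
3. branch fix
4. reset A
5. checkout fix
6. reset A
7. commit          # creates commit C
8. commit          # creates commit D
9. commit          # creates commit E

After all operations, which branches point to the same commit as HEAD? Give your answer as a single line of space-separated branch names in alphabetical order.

Answer: fix

Derivation:
After op 1 (commit): HEAD=main@B [main=B]
After op 2 (branch): HEAD=main@B [exp=B main=B]
After op 3 (branch): HEAD=main@B [exp=B fix=B main=B]
After op 4 (reset): HEAD=main@A [exp=B fix=B main=A]
After op 5 (checkout): HEAD=fix@B [exp=B fix=B main=A]
After op 6 (reset): HEAD=fix@A [exp=B fix=A main=A]
After op 7 (commit): HEAD=fix@C [exp=B fix=C main=A]
After op 8 (commit): HEAD=fix@D [exp=B fix=D main=A]
After op 9 (commit): HEAD=fix@E [exp=B fix=E main=A]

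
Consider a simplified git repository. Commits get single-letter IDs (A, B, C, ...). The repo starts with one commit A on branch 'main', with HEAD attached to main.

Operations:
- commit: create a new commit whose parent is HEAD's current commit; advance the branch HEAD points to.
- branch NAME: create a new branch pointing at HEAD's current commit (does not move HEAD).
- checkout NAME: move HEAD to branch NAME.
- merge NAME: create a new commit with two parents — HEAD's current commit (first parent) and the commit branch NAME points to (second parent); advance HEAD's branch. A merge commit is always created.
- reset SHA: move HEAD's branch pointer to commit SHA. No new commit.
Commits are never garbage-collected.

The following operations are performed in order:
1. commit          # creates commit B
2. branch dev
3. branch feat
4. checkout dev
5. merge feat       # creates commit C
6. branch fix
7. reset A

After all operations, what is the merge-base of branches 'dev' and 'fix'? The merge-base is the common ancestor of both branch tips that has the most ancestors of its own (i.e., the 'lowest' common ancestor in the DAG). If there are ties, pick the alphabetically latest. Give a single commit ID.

After op 1 (commit): HEAD=main@B [main=B]
After op 2 (branch): HEAD=main@B [dev=B main=B]
After op 3 (branch): HEAD=main@B [dev=B feat=B main=B]
After op 4 (checkout): HEAD=dev@B [dev=B feat=B main=B]
After op 5 (merge): HEAD=dev@C [dev=C feat=B main=B]
After op 6 (branch): HEAD=dev@C [dev=C feat=B fix=C main=B]
After op 7 (reset): HEAD=dev@A [dev=A feat=B fix=C main=B]
ancestors(dev=A): ['A']
ancestors(fix=C): ['A', 'B', 'C']
common: ['A']

Answer: A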